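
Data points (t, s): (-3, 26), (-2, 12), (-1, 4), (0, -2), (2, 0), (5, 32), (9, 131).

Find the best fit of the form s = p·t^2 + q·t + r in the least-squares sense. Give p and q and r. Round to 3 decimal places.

p = 1.994, q = -3.195, r = -1.751

AᵀA·[p, q, r]ᵀ = Aᵀs reads: 7300·p + 826·q + 124·r = 11697;  826·p + 124·q + 10·r = 1233;  124·p + 10·q + 7·r = 203.
Row-reducing yields p = 323077/162054, q = -517835/162054, r = -141874/81027.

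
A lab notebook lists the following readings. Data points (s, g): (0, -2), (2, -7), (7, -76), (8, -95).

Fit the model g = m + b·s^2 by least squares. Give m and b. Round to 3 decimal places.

m = -1.779, b = -1.478

Setting ∂/∂m … = 0 gives: 4·m + 117·b = -180;  117·m + 6513·b = -9832.
(Σ1 = 4, Σs^2 = 117, Σs^2·s^2 = 6513, Σg = -180, Σs^2·g = -9832.)
Eliminating b: 6513·(row 1) − 117·(row 2) gives 12363·m = 6513·(-180) − 117·(-9832) = -21996, so m = -564/317.
Then b = ((-9832) − 117·(-564/317))/6513 = -18268/12363.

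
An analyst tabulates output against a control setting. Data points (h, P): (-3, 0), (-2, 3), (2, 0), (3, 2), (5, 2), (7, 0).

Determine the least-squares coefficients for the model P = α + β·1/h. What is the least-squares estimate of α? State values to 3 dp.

Compute the Gram sums: Σ1 = 6, Σ1/h = 12/35, Σ1/h·1/h = 17257/22050.
For MᵀP: ΣP = 7, Σ1/h·P = -13/30.
Determinant 6·(17257/22050) − (12/35)² = 673/147.
α = (7·(17257/22050) − (12/35)·(-13/30))/(673/147) = 4963/4038; β = (6·(-13/30) − (12/35)·7)/(673/147) = -735/673.

α = 1.229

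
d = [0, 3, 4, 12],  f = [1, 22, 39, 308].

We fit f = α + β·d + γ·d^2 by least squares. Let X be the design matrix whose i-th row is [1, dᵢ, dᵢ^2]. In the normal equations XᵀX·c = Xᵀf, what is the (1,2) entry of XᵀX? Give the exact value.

19

Row 1 ↔ basis 1, column 2 ↔ basis d, so (XᵀX)_{1,2} = Σᵢ d = (1)·(0) + (1)·(3) + (1)·(4) + (1)·(12) = 19.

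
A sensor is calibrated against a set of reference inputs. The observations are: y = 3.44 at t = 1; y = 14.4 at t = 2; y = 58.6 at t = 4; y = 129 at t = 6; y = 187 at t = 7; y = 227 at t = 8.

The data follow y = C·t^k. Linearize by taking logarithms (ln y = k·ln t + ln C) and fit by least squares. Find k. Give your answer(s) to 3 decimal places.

Taking logs, ln y = k·ln t + ln C, so regress ln y on ln t.
Over the data: Σln t = 7.8966, Σ(ln t)² = 13.7233, Σln y = 23.4893, Σln t·ln y = 37.6598.
Normal system: [[13.7233, 7.8966]; [7.8966, 6]]·[k, ln C]ᵀ = [37.6598, 23.4893]ᵀ.
Slope k = (n·Σln t·ln y − Σln t·Σln y)/(n·Σ(ln t)² − (Σln t)²) = (6·37.6598 − 7.8966·23.4893)/19.9843 = 2.02529; ln C = (Σln y − k·Σln t)/n = 1.24941.

k = 2.025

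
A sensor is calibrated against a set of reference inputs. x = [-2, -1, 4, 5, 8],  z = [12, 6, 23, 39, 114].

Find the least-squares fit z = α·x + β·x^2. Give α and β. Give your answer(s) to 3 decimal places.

α = -2.520, β = 2.090

Setting ∂/∂α … = 0 gives: 110·α + 692·β = 1169;  692·α + 4994·β = 8693.
det = 110·4994 − 692² = 70476.
α = (1169·4994 − 692·8693)/70476 = -29595/11746; β = (110·8693 − 692·1169)/70476 = 24547/11746.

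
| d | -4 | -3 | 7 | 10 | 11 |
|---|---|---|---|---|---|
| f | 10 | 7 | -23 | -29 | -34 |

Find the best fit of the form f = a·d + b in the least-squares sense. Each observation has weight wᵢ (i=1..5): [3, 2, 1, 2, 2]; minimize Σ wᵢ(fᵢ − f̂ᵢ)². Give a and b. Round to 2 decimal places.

a = -2.88, b = -1.58

Forming AᵀWA = [[557, 31]; [31, 10]] and AᵀWf = [-1651, -105]ᵀ gives AᵀWA·[a, b]ᵀ = AᵀWf.
Eliminating b: 10·(row 1) − 31·(row 2) gives 4609·a = 10·(-1651) − 31·(-105) = -13255, so a = -1205/419.
Then b = ((-105) − 31·(-1205/419))/10 = -664/419.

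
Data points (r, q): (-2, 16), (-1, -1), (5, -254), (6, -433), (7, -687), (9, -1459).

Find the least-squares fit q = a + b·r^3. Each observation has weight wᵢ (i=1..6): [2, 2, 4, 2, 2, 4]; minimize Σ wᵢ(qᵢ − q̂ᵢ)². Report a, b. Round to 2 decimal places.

a = -2.43, b = -2.00

With design matrix M, MᵀWM = [[16, 4516]; [4516, 2517004]] and MᵀWq = [-9062, -5040036]ᵀ.
Determinant 16·2517004 − 4516² = 19877808.
a = ((-9062)·2517004 − 4516·(-5040036))/19877808 = -6035959/2484726; b = (16·(-5040036) − 4516·(-9062))/19877808 = -4964573/2484726.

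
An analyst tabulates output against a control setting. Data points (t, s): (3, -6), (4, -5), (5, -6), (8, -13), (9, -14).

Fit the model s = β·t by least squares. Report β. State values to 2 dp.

The normal equations are: 195·β = -298.
Hence β = -298 / 195 ≈ -1.52821.

β = -1.53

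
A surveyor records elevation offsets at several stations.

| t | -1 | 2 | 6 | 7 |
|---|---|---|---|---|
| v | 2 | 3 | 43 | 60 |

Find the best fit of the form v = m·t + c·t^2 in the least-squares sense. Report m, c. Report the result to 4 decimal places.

m = -1.0921, c = 1.3786

From the data, Σt·t = 90, Σt·t^2 = 566, Σt^2·t^2 = 3714.
Right-hand side: Σt·v = 682, Σt^2·v = 4502.
Determinant 90·3714 − 566² = 13904.
m = (682·3714 − 566·4502)/13904 = -949/869; c = (90·4502 − 566·682)/13904 = 1198/869.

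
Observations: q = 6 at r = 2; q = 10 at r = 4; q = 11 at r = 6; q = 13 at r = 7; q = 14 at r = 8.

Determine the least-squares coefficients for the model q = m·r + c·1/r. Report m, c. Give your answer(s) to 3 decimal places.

Compute the Gram sums: Σr·r = 169, Σr·1/r = 5, Σ1/r·1/r = 10621/28224.
Right-hand side: Σr·q = 321, Σ1/r·q = 919/84.
Δ = 169·(10621/28224) − 5² = 1089349/28224.
m = (321·(10621/28224) − 5·(919/84))/(1089349/28224) = 1865421/1089349; c = (169·(919/84) − 5·321)/(1089349/28224) = 6884976/1089349.

m = 1.712, c = 6.320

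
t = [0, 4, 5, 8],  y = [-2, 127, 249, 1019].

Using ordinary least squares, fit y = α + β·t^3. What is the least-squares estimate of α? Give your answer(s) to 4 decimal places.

Setting ∂/∂α … = 0 gives: 4·α + 701·β = 1393;  701·α + 281865·β = 560981.
det = 4·281865 − 701² = 636059.
α = (1393·281865 − 701·560981)/636059 = -609736/636059; β = (4·560981 − 701·1393)/636059 = 1267431/636059.

α = -0.9586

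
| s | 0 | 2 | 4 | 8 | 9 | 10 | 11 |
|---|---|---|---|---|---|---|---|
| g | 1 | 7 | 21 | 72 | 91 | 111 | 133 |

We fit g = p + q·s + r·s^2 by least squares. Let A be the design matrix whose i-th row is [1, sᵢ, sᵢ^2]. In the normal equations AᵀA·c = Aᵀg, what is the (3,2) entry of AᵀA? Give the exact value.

3644

Row 3 ↔ basis s^2, column 2 ↔ basis s, so (AᵀA)_{3,2} = Σᵢ (s^2)·(s) = (0)·(0) + (4)·(2) + (16)·(4) + (64)·(8) + (81)·(9) + (100)·(10) + (121)·(11) = 3644.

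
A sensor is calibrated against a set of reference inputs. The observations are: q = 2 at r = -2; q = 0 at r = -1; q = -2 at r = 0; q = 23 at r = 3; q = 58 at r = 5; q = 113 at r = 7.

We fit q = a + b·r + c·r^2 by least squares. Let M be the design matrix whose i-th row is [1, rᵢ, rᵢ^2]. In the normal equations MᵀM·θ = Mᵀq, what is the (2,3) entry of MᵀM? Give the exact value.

486

Row 2 ↔ basis r, column 3 ↔ basis r^2, so (MᵀM)_{2,3} = Σᵢ (r)·(r^2) = (-2)·(4) + (-1)·(1) + (0)·(0) + (3)·(9) + (5)·(25) + (7)·(49) = 486.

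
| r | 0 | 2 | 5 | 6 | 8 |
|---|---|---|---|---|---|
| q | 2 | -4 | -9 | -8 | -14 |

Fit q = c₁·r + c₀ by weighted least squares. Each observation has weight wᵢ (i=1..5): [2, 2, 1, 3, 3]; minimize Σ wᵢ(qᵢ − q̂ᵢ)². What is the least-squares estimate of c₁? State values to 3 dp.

Compute the Gram sums: Σwᵢ·r·r = 333, Σwᵢ·r = 51, Σwᵢ·1 = 11.
Moment sums: Σwᵢ·r·q = -541, Σwᵢ·q = -79.
Eliminating c₀: 11·(row 1) − 51·(row 2) gives 1062·c₁ = 11·(-541) − 51·(-79) = -1922, so c₁ = -961/531.
Then c₀ = ((-79) − 51·(-961/531))/11 = 214/177.

c₁ = -1.810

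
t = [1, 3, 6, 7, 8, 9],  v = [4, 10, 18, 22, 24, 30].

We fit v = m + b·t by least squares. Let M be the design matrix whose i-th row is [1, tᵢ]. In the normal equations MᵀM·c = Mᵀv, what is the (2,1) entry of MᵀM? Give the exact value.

Row 2 ↔ basis t, column 1 ↔ basis 1, so (MᵀM)_{2,1} = Σᵢ t = (1)·(1) + (3)·(1) + (6)·(1) + (7)·(1) + (8)·(1) + (9)·(1) = 34.

34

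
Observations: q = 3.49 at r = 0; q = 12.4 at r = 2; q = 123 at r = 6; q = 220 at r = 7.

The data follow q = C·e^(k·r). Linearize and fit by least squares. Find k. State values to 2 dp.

k = 0.59

With ln qᵢ as the transformed response and rᵢ as the regressor:
Σr = 15.0000, Σ(r)² = 89.0000, Σln q = 13.9734, Σr·ln q = 71.6639.
Equations: 89.0000·k + 15.0000·ln C = 71.6639;  15.0000·k + 4·ln C = 13.9734.
Solving (det = 131.0000): k = 0.58820, ln C = 1.28760.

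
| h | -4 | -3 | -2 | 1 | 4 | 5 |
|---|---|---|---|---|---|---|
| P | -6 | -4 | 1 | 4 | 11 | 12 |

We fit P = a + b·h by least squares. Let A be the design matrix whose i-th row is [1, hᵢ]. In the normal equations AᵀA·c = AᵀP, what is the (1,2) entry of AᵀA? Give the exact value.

1

Row 1 ↔ basis 1, column 2 ↔ basis h, so (AᵀA)_{1,2} = Σᵢ h = (1)·(-4) + (1)·(-3) + (1)·(-2) + (1)·(1) + (1)·(4) + (1)·(5) = 1.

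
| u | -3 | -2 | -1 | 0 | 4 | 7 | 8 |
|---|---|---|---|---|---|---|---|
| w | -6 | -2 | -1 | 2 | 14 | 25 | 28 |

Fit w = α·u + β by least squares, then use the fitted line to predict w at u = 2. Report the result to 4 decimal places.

ŵ = 9.0120

Forming MᵀM = [[143, 13]; [13, 7]] and Mᵀw = [478, 60]ᵀ gives MᵀM·[α, β]ᵀ = Mᵀw.
Determinant 143·7 − 13² = 832.
α = (478·7 − 13·60)/832 = 1283/416; β = (143·60 − 13·478)/832 = 91/32.
At u = 2: ŵ = (1283/416)·(2) + (91/32)·(1) = 3749/416.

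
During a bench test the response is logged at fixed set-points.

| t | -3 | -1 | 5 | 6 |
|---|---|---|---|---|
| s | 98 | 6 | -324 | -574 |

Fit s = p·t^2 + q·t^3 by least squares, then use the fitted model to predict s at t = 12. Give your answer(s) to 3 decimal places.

ŝ = -4872.915

Entries of AᵀA: Σt^2·t^2 = 2003, Σt^2·t^3 = 10657, Σt^3·t^3 = 63011.
And Σt^2·s = -27876, Σt^3·s = -167136.
Δ = 2003·63011 − 10657² = 12639384.
p = ((-27876)·63011 − 10657·(-167136))/12639384 = 685381/351094; q = (2003·(-167136) − 10657·(-27876))/12639384 = -1047191/351094.
At t = 12: ŝ = (685381/351094)·(144) + (-1047191/351094)·(1728) = -855425592/175547.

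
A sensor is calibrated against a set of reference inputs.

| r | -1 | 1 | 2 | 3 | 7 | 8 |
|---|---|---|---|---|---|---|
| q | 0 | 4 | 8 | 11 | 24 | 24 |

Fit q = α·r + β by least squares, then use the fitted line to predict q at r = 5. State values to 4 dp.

From the data, Σr·r = 128, Σr = 20, Σ1 = 6.
For Mᵀq: Σr·q = 413, Σq = 71.
MᵀM·[α, β]ᵀ = Mᵀq becomes [[128, 20]; [20, 6]]·[α, β]ᵀ = [413, 71]ᵀ.
det = 128·6 − 20² = 368.
α = (413·6 − 20·71)/368 = 23/8; β = (128·71 − 20·413)/368 = 9/4.
At r = 5: q̂ = (23/8)·(5) + (9/4)·(1) = 133/8.

q̂ = 16.6250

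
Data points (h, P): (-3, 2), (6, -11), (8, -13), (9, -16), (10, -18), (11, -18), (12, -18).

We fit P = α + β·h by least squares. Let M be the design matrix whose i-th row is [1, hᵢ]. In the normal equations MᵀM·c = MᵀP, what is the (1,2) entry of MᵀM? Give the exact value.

53

Row 1 ↔ basis 1, column 2 ↔ basis h, so (MᵀM)_{1,2} = Σᵢ h = (1)·(-3) + (1)·(6) + (1)·(8) + (1)·(9) + (1)·(10) + (1)·(11) + (1)·(12) = 53.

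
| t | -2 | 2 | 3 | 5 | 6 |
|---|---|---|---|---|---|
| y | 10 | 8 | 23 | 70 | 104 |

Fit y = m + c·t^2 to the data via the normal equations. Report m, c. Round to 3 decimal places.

With design matrix X, XᵀX = [[5, 78]; [78, 2034]] and Xᵀy = [215, 5773]ᵀ.
Δ = 5·2034 − 78² = 4086.
m = (215·2034 − 78·5773)/4086 = -2164/681; c = (5·5773 − 78·215)/4086 = 12095/4086.

m = -3.178, c = 2.960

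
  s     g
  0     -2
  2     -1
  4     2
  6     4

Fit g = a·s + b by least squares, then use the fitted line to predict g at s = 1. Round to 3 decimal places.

ĝ = -1.350

The normal equations are: 56·a + 12·b = 30;  12·a + 4·b = 3.
Eliminating b: 4·(row 1) − 12·(row 2) gives 80·a = 4·30 − 12·3 = 84, so a = 21/20.
Then b = (3 − 12·(21/20))/4 = -12/5.
At s = 1: ĝ = (21/20)·(1) + (-12/5)·(1) = -27/20.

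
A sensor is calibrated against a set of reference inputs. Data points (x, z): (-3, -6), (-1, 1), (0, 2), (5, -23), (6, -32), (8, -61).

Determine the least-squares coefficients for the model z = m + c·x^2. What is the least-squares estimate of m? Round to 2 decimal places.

m = 2.26

MᵀM·[m, c]ᵀ = Mᵀz reads: 6·m + 135·c = -119;  135·m + 6099·c = -5684.
Δ = 6·6099 − 135² = 18369.
m = ((-119)·6099 − 135·(-5684))/18369 = 13853/6123; c = (6·(-5684) − 135·(-119))/18369 = -6013/6123.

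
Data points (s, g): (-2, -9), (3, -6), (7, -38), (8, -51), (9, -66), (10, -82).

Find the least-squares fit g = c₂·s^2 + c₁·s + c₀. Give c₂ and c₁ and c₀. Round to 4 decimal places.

c₂ = -0.9561, c₁ = 1.5414, c₀ = -2.0714

With design matrix A, AᵀA = [[23155, 2603, 307]; [2603, 307, 35]; [307, 35, 6]] and Aᵀg = [-18762, -2088, -252]ᵀ.
Solving the 3×3 system (Gaussian elimination) gives c₂ = -101507/106168, c₁ = 163651/106168, c₀ = -27489/13271.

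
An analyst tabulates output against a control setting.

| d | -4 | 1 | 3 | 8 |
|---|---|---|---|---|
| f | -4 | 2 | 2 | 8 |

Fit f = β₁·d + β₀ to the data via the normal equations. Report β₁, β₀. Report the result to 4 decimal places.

Normal-equation sums: Σd·d = 90, Σd = 8, Σ1 = 4.
Moment sums: Σd·f = 88, Σf = 8.
AᵀA·[β₁, β₀]ᵀ = Aᵀf becomes [[90, 8]; [8, 4]]·[β₁, β₀]ᵀ = [88, 8]ᵀ.
det = 90·4 − 8² = 296.
β₁ = (88·4 − 8·8)/296 = 36/37; β₀ = (90·8 − 8·88)/296 = 2/37.

β₁ = 0.9730, β₀ = 0.0541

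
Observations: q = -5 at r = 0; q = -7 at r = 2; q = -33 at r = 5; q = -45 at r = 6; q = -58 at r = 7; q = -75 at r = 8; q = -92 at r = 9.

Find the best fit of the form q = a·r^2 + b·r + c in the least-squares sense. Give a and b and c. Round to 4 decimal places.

a = -1.0500, b = -0.4070, c = -3.9997

With design matrix X, XᵀX = [[14995, 1933, 259]; [1933, 259, 37]; [259, 37, 7]] and Xᵀq = [-17567, -2283, -315]ᵀ.
Row-reducing yields a = -7711/7344, b = -2989/7344, c = -14687/3672.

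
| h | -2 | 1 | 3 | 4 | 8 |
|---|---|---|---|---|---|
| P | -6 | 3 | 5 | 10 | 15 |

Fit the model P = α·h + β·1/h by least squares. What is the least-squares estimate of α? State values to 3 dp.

Compute the Gram sums: Σh·h = 94, Σh·1/h = 5, Σ1/h·1/h = 829/576.
Right-hand side: Σh·P = 190, Σ1/h·P = 289/24.
Normal equations: [[94, 5]; [5, 829/576]]·[α, β]ᵀ = [190, 289/24]ᵀ.
det = 94·(829/576) − 5² = 31763/288.
α = (190·(829/576) − 5·(289/24))/(31763/288) = 61415/31763; β = (94·(289/24) − 5·190)/(31763/288) = 52392/31763.

α = 1.934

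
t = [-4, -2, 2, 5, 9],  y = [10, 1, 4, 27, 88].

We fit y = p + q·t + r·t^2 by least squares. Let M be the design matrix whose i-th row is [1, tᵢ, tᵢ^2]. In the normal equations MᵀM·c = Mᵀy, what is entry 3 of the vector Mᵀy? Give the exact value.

Entry 3 ↔ basis t^2, so (Mᵀy)_{3} = Σᵢ (t^2)·yᵢ = (16)·(10) + (4)·(1) + (4)·(4) + (25)·(27) + (81)·(88) = 7983.

7983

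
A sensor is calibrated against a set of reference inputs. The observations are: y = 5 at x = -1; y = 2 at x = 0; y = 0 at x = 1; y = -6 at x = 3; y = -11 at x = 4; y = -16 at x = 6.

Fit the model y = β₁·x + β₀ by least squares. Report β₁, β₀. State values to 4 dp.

With design matrix M, MᵀM = [[63, 13]; [13, 6]] and Mᵀy = [-163, -26]ᵀ.
Determinant 63·6 − 13² = 209.
β₁ = ((-163)·6 − 13·(-26))/209 = -640/209; β₀ = (63·(-26) − 13·(-163))/209 = 481/209.

β₁ = -3.0622, β₀ = 2.3014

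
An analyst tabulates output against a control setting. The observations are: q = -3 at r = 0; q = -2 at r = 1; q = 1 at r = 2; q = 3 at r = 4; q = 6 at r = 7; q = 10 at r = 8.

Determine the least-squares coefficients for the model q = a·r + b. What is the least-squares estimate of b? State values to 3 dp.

b = -2.931

The normal system MᵀM·[a, b]ᵀ = Mᵀq is [[134, 22]; [22, 6]]·[a, b]ᵀ = [134, 15]ᵀ.
Eliminating b: 6·(row 1) − 22·(row 2) gives 320·a = 6·134 − 22·15 = 474, so a = 237/160.
Then b = (15 − 22·(237/160))/6 = -469/160.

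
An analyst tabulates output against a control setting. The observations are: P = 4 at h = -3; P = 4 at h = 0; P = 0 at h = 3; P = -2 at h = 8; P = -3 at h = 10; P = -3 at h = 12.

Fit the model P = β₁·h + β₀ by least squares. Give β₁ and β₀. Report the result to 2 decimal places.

From the data, Σh·h = 326, Σh = 30, Σ1 = 6.
And Σh·P = -94, ΣP = 0.
Eliminating β₀: 6·(row 1) − 30·(row 2) gives 1056·β₁ = 6·(-94) − 30·0 = -564, so β₁ = -47/88.
Then β₀ = (0 − 30·(-47/88))/6 = 235/88.

β₁ = -0.53, β₀ = 2.67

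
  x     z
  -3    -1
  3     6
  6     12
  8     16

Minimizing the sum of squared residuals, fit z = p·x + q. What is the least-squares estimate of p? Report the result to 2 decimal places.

MᵀM·[p, q]ᵀ = Mᵀz reads: 118·p + 14·q = 221;  14·p + 4·q = 33.
(Σx·x = 118, Σx = 14, Σ1 = 4, Σx·z = 221, Σz = 33.)
Determinant 118·4 − 14² = 276.
p = (221·4 − 14·33)/276 = 211/138; q = (118·33 − 14·221)/276 = 200/69.

p = 1.53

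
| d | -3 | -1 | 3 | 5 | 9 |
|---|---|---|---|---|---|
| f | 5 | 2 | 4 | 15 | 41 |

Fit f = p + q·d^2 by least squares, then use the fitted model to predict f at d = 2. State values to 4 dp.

f̂ = 2.9398

Entries of MᵀM: Σ1 = 5, Σd^2 = 125, Σd^2·d^2 = 7349.
For Mᵀf: Σf = 67, Σd^2·f = 3779.
MᵀM·[p, q]ᵀ = Mᵀf becomes [[5, 125]; [125, 7349]]·[p, q]ᵀ = [67, 3779]ᵀ.
Determinant 5·7349 − 125² = 21120.
p = (67·7349 − 125·3779)/21120 = 2501/2640; q = (5·3779 − 125·67)/21120 = 263/528.
At d = 2: f̂ = (2501/2640)·(1) + (263/528)·(4) = 2587/880.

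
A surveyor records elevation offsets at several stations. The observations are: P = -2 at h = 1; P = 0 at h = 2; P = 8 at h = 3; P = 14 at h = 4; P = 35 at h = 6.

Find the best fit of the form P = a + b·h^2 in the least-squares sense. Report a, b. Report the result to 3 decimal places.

a = -3.034, b = 1.063

Compute the Gram sums: Σ1 = 5, Σh^2 = 66, Σh^2·h^2 = 1650.
And ΣP = 55, Σh^2·P = 1554.
Δ = 5·1650 − 66² = 3894.
a = (55·1650 − 66·1554)/3894 = -179/59; b = (5·1554 − 66·55)/3894 = 690/649.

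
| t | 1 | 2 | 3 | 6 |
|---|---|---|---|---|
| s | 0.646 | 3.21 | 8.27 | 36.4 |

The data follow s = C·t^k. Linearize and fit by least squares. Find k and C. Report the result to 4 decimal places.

With ln sᵢ as the transformed response and ln tᵢ as the regressor:
Σln t = 3.5835, Σ(ln t)² = 4.8978, Σln s = 6.4365, Σln t·ln s = 9.5700.
Equations: 4.8978·k + 3.5835·ln C = 9.5700;  3.5835·k + 4·ln C = 6.4365.
Solving (det = 6.7496): k = 2.25413, ln C = -0.41030, so C = exp(-0.41030) = 0.66345.

k = 2.2541, C = 0.6635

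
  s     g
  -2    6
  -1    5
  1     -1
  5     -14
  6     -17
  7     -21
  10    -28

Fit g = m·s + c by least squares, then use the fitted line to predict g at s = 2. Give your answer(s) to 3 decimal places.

Setting ∂/∂m … = 0 gives: 216·m + 26·c = -617;  26·m + 7·c = -70.
Determinant 216·7 − 26² = 836.
m = ((-617)·7 − 26·(-70))/836 = -2499/836; c = (216·(-70) − 26·(-617))/836 = 461/418.
At s = 2: ĝ = (-2499/836)·(2) + (461/418)·(1) = -1019/209.

ĝ = -4.876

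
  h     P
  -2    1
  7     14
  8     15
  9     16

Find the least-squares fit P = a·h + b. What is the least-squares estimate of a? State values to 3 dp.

a = 1.390

Forming XᵀX = [[198, 22]; [22, 4]] and XᵀP = [360, 46]ᵀ gives XᵀX·[a, b]ᵀ = XᵀP.
Determinant 198·4 − 22² = 308.
a = (360·4 − 22·46)/308 = 107/77; b = (198·46 − 22·360)/308 = 27/7.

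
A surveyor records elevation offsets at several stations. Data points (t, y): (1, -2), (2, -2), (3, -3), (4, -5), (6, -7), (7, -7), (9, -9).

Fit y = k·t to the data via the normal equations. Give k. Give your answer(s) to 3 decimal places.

k = -1.056

Compute the Gram sums: Σt·t = 196.
For Mᵀy: Σt·y = -207.
So MᵀM·[k]ᵀ = Mᵀy: [[196]]·[k]ᵀ = [-207]ᵀ.
k = (-207)/196 = -1.05612.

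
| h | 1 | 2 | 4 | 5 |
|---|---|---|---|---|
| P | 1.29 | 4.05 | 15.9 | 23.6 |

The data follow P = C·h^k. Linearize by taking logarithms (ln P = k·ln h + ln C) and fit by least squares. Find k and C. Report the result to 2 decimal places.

Linearized form: ln P = k·ln h + ln C. From the 4 transformed points,
Σln h = 3.6889, Σ(ln h)² = 4.9926, Σln P = 7.5809, Σln h·ln P = 9.8923.
Normal system: [[4.9926, 3.6889]; [3.6889, 4]]·[k, ln C]ᵀ = [9.8923, 7.5809]ᵀ.
Solving (det = 6.3624): k = 1.82384, ln C = 0.21325, so C = exp(0.21325) = 1.23769.

k = 1.82, C = 1.24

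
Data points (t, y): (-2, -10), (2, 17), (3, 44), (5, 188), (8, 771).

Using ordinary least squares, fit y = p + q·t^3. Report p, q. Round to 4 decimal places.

From the data, Σ1 = 5, Σt^3 = 664, Σt^3·t^3 = 278626.
For Xᵀy: Σy = 1010, Σt^3·y = 419656.
XᵀX·[p, q]ᵀ = Xᵀy becomes [[5, 664]; [664, 278626]]·[p, q]ᵀ = [1010, 419656]ᵀ.
Eliminating q: 278626·(row 1) − 664·(row 2) gives 952234·p = 278626·1010 − 664·419656 = 2760676, so p = 1380338/476117.
Then q = (419656 − 664·(1380338/476117))/278626 = 713820/476117.

p = 2.8992, q = 1.4993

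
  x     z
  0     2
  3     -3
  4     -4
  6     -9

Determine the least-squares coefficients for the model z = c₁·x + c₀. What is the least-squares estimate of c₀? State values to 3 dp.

Entries of MᵀM: Σx·x = 61, Σx = 13, Σ1 = 4.
Moment sums: Σx·z = -79, Σz = -14.
MᵀM·[c₁, c₀]ᵀ = Mᵀz becomes [[61, 13]; [13, 4]]·[c₁, c₀]ᵀ = [-79, -14]ᵀ.
Eliminating c₀: 4·(row 1) − 13·(row 2) gives 75·c₁ = 4·(-79) − 13·(-14) = -134, so c₁ = -134/75.
Then c₀ = ((-14) − 13·(-134/75))/4 = 173/75.

c₀ = 2.307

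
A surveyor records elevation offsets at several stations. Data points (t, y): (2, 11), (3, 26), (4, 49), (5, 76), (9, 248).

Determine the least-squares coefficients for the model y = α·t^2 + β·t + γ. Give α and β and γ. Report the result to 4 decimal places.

Forming AᵀA = [[7539, 953, 135]; [953, 135, 23]; [135, 23, 5]] and Aᵀy = [23050, 2908, 410]ᵀ gives AᵀA·[α, β, γ]ᵀ = Aᵀy.
Solving the 3×3 system (Gaussian elimination) gives α = 13140/4351, β = 2885/4351, γ = -11269/4351.

α = 3.0200, β = 0.6631, γ = -2.5900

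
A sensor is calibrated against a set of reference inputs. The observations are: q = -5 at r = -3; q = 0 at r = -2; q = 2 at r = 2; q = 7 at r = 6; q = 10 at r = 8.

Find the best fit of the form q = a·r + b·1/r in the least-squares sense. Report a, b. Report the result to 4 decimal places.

With design matrix A, AᵀA = [[117, 5]; [5, 377/576]] and Aᵀq = [141, 61/12]ᵀ.
Eliminating b: (377/576)·(row 1) − 5·(row 2) gives (3301/64)·a = (377/576)·141 − 5·(61/12) = 12839/192, so a = 12839/9903.
Then b = ((61/12) − 5·(12839/9903))/(377/576) = -7056/3301.

a = 1.2965, b = -2.1375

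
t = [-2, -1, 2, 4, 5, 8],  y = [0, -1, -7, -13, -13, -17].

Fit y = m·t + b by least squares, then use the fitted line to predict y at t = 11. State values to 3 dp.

XᵀX·[m, b]ᵀ = Xᵀy reads: 114·m + 16·b = -266;  16·m + 6·b = -51.
Eliminating b: 6·(row 1) − 16·(row 2) gives 428·m = 6·(-266) − 16·(-51) = -780, so m = -195/107.
Then b = ((-51) − 16·(-195/107))/6 = -779/214.
At t = 11: ŷ = (-195/107)·(11) + (-779/214)·(1) = -5069/214.

ŷ = -23.687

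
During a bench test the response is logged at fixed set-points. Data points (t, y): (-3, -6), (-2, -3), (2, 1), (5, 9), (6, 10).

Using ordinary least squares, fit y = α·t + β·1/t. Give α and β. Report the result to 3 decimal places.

The normal equations are: 78·α + 5·β = 131;  5·α + (611/900)·β = 112/15.
(Σt·t = 78, Σt·1/t = 5, Σ1/t·1/t = 611/900, Σt·y = 131, Σ1/t·y = 112/15.)
Eliminating β: (611/900)·(row 1) − 5·(row 2) gives (4193/150)·α = (611/900)·131 − 5·(112/15) = 46441/900, so α = 46441/25158.
Then β = ((112/15) − 5·(46441/25158))/(611/900) = -10890/4193.

α = 1.846, β = -2.597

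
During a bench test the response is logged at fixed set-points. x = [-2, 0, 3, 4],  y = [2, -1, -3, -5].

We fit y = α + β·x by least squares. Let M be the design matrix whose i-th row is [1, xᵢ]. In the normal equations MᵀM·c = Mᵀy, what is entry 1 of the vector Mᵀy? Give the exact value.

Entry 1 ↔ basis 1, so (Mᵀy)_{1} = Σᵢ yᵢ = (1)·(2) + (1)·(-1) + (1)·(-3) + (1)·(-5) = -7.

-7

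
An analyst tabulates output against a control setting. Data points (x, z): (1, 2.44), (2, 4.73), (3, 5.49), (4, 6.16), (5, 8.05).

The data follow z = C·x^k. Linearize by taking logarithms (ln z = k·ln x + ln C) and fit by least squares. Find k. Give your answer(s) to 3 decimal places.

With ln zᵢ as the transformed response and ln xᵢ as the regressor:
Sums: Σln x = 4.7875, Σ(ln x)² = 6.1995, Σln z = 8.0526, Σln x·ln z = 8.8251.
Normal system: [[6.1995, 4.7875]; [4.7875, 5]]·[k, ln C]ᵀ = [8.8251, 8.0526]ᵀ.
Solving (det = 8.0774): k = 0.69004, ln C = 0.94981.

k = 0.690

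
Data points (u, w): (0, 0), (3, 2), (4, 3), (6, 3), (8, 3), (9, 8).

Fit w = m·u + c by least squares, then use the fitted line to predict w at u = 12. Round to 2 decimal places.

ŵ = 7.79

The normal system XᵀX·[m, c]ᵀ = Xᵀw is [[206, 30]; [30, 6]]·[m, c]ᵀ = [132, 19]ᵀ.
Δ = 206·6 − 30² = 336.
m = (132·6 − 30·19)/336 = 37/56; c = (206·19 − 30·132)/336 = -23/168.
At u = 12: ŵ = (37/56)·(12) + (-23/168)·(1) = 187/24.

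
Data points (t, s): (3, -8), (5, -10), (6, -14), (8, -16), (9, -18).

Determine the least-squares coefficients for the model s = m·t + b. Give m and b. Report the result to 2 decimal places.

m = -1.70, b = -2.65

The normal equations are: 215·m + 31·b = -448;  31·m + 5·b = -66.
Δ = 215·5 − 31² = 114.
m = ((-448)·5 − 31·(-66))/114 = -97/57; b = (215·(-66) − 31·(-448))/114 = -151/57.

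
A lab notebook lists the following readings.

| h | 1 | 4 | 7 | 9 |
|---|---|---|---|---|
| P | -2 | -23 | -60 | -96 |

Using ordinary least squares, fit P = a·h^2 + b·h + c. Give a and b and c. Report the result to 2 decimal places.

a = -0.98, b = -1.90, c = 0.73

Setting ∂/∂a … = 0 gives: 9219·a + 1137·b + 147·c = -11086;  1137·a + 147·b + 21·c = -1378;  147·a + 21·b + 4·c = -181.
Inverting the 3×3 Gram matrix, [a, b, c]ᵀ = [-249/254, -1445/762, 93/127]ᵀ.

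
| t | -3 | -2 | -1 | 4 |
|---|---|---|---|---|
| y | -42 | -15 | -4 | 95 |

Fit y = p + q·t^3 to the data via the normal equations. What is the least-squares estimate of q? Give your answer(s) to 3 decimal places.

Sums needed: Σ1 = 4, Σt^3 = 28, Σt^3·t^3 = 4890.
For Xᵀy: Σy = 34, Σt^3·y = 7338.
Eliminating q: 4890·(row 1) − 28·(row 2) gives 18776·p = 4890·34 − 28·7338 = -39204, so p = -9801/4694.
Then q = (7338 − 28·(-9801/4694))/4890 = 3550/2347.

q = 1.513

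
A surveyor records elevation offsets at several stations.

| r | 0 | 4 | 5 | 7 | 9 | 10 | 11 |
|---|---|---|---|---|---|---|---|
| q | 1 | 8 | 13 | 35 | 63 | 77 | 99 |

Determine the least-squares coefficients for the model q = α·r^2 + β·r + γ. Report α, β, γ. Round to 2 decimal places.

With design matrix A, AᵀA = [[34484, 3592, 392]; [3592, 392, 46]; [392, 46, 7]] and Aᵀq = [26950, 2768, 296]ᵀ.
Inverting the 3×3 Gram matrix, [α, β, γ]ᵀ = [27613/26846, -33241/13423, 12878/13423]ᵀ.

α = 1.03, β = -2.48, γ = 0.96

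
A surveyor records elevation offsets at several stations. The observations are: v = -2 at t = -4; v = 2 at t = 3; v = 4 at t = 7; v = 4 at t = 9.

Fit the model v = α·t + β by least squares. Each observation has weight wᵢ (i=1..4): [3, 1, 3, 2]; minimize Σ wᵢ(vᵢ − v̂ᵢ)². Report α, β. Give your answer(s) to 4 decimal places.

α = 0.4987, β = 0.1153

Sums needed: Σwᵢ·t·t = 366, Σwᵢ·t = 30, Σwᵢ·1 = 9.
And Σwᵢ·t·v = 186, Σwᵢ·v = 16.
MᵀWM·[α, β]ᵀ = MᵀWv becomes [[366, 30]; [30, 9]]·[α, β]ᵀ = [186, 16]ᵀ.
Determinant 366·9 − 30² = 2394.
α = (186·9 − 30·16)/2394 = 199/399; β = (366·16 − 30·186)/2394 = 46/399.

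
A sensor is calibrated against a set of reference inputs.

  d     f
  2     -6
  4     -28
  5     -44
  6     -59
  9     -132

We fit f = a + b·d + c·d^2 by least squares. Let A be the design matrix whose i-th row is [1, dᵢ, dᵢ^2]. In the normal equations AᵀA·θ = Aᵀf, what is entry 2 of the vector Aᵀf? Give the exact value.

Entry 2 ↔ basis d, so (Aᵀf)_{2} = Σᵢ (d)·fᵢ = (2)·(-6) + (4)·(-28) + (5)·(-44) + (6)·(-59) + (9)·(-132) = -1886.

-1886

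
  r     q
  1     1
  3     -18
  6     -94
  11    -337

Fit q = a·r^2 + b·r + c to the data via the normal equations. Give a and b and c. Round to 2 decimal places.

a = -2.97, b = 1.84, c = 2.49

From the data, Σr^2·r^2 = 16019, Σr^2·r = 1575, Σr^2 = 167, Σr·r = 167, Σr = 21, Σ1 = 4.
And Σr^2·q = -44322, Σr·q = -4324, Σq = -448.
Inverting the 3×3 Gram matrix, [a, b, c]ᵀ = [-30749/10340, 19031/10340, 12889/5170]ᵀ.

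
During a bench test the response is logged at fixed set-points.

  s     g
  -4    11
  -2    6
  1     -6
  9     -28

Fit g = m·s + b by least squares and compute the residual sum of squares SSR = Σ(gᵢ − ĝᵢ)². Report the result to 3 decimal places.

Compute the Gram sums: Σs·s = 102, Σs = 4, Σ1 = 4.
Right-hand side: Σs·g = -314, Σg = -17.
So AᵀA·[m, b]ᵀ = Aᵀg: [[102, 4]; [4, 4]]·[m, b]ᵀ = [-314, -17]ᵀ.
det = 102·4 − 4² = 392.
m = ((-314)·4 − 4·(-17))/392 = -297/98; b = (102·(-17) − 4·(-314))/392 = -239/196.
Residuals: 19/196, 227/196, -7/4, 97/196; SSR = 913/196.

SSR = 4.658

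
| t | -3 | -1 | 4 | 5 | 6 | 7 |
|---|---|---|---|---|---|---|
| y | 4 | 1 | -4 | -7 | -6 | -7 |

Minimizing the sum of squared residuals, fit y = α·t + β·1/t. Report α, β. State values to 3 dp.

From the data, Σt·t = 136, Σt·1/t = 6, Σ1/t·1/t = 222581/176400.
For Xᵀy: Σt·y = -149, Σ1/t·y = -101/15.
So XᵀX·[α, β]ᵀ = Xᵀy: [[136, 6]; [6, 222581/176400]]·[α, β]ᵀ = [-149, -101/15]ᵀ.
det = 136·(222581/176400) − 6² = 2990077/22050.
α = ((-149)·(222581/176400) − 6·(-101/15))/(2990077/22050) = -26038009/23920616; β = (136·(-101/15) − 6·(-149))/(2990077/22050) = -479220/2990077.

α = -1.089, β = -0.160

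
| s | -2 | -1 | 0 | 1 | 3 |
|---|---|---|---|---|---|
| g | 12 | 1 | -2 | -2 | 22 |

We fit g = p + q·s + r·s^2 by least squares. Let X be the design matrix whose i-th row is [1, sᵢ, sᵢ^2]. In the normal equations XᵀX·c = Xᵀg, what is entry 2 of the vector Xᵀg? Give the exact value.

Entry 2 ↔ basis s, so (Xᵀg)_{2} = Σᵢ (s)·gᵢ = (-2)·(12) + (-1)·(1) + (0)·(-2) + (1)·(-2) + (3)·(22) = 39.

39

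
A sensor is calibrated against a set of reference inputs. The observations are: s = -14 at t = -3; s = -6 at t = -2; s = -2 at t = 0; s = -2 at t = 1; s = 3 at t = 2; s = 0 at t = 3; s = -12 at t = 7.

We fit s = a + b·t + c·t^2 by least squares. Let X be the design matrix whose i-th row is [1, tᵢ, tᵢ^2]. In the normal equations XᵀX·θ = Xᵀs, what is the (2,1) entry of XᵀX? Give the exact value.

Row 2 ↔ basis t, column 1 ↔ basis 1, so (XᵀX)_{2,1} = Σᵢ t = (-3)·(1) + (-2)·(1) + (0)·(1) + (1)·(1) + (2)·(1) + (3)·(1) + (7)·(1) = 8.

8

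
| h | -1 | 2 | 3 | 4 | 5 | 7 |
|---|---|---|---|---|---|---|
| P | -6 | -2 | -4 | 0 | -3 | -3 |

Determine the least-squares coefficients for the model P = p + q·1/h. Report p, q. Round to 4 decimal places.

p = -3.1914, q = 2.6942

Setting ∂/∂p … = 0 gives: 6·p + (179/420)·q = -18;  (179/420)·p + (261781/176400)·q = 277/105.
Eliminating q: (261781/176400)·(row 1) − (179/420)·(row 2) gives (307729/35280)·p = (261781/176400)·(-18) − (179/420)·(277/105) = -491039/17640, so p = -982078/307729.
Then q = ((277/105) − (179/420)·(-982078/307729))/(261781/176400) = 829080/307729.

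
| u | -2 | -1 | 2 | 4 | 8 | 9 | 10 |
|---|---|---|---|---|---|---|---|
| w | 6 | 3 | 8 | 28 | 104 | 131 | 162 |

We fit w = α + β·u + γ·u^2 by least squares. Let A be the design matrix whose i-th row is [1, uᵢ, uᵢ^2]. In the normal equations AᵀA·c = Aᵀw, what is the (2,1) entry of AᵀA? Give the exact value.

30

Row 2 ↔ basis u, column 1 ↔ basis 1, so (AᵀA)_{2,1} = Σᵢ u = (-2)·(1) + (-1)·(1) + (2)·(1) + (4)·(1) + (8)·(1) + (9)·(1) + (10)·(1) = 30.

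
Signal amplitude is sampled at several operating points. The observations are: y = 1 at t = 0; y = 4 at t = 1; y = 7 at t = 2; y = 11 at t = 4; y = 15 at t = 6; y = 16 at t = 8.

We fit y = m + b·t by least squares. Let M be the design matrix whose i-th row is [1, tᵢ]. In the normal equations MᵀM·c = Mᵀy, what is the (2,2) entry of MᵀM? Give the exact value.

121

Row 2 ↔ basis t, column 2 ↔ basis t, so (MᵀM)_{2,2} = Σᵢ (t)·(t) = (0)·(0) + (1)·(1) + (2)·(2) + (4)·(4) + (6)·(6) + (8)·(8) = 121.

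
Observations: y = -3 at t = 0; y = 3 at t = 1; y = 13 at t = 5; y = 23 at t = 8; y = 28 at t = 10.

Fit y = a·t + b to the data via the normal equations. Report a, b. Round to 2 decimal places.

a = 3.01, b = -1.63

Setting ∂/∂a … = 0 gives: 190·a + 24·b = 532;  24·a + 5·b = 64.
(Σt·t = 190, Σt = 24, Σ1 = 5, Σt·y = 532, Σy = 64.)
Δ = 190·5 − 24² = 374.
a = (532·5 − 24·64)/374 = 562/187; b = (190·64 − 24·532)/374 = -304/187.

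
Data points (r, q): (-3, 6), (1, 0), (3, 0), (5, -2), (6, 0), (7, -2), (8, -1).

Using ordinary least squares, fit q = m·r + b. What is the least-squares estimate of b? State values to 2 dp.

The normal equations are: 193·m + 27·b = -50;  27·m + 7·b = 1.
Eliminating b: 7·(row 1) − 27·(row 2) gives 622·m = 7·(-50) − 27·1 = -377, so m = -377/622.
Then b = (1 − 27·(-377/622))/7 = 1543/622.

b = 2.48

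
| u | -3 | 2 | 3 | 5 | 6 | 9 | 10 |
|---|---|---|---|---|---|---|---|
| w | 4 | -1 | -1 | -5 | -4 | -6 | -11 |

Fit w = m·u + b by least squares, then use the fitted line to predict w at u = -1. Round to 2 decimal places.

ŵ = 2.26

From the data, Σu·u = 264, Σu = 32, Σ1 = 7.
For Mᵀw: Σu·w = -230, Σw = -24.
det = 264·7 − 32² = 824.
m = ((-230)·7 − 32·(-24))/824 = -421/412; b = (264·(-24) − 32·(-230))/824 = 128/103.
At u = -1: ŵ = (-421/412)·(-1) + (128/103)·(1) = 933/412.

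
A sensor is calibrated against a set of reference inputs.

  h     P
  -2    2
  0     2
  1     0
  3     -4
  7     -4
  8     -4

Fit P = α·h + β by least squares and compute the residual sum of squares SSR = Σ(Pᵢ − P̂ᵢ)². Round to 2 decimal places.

MᵀM·[α, β]ᵀ = MᵀP reads: 127·α + 17·β = -76;  17·α + 6·β = -8.
(Σh·h = 127, Σh = 17, Σ1 = 6, Σh·P = -76, ΣP = -8.)
Eliminating β: 6·(row 1) − 17·(row 2) gives 473·α = 6·(-76) − 17·(-8) = -320, so α = -320/473.
Then β = ((-8) − 17·(-320/473))/6 = 276/473.
Residuals: 30/473, 670/473, 4/43, -1208/473, 72/473, 392/473; SSR = 4376/473.

SSR = 9.25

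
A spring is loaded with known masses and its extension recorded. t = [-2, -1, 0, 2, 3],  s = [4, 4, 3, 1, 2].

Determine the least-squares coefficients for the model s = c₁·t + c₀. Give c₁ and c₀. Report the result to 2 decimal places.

Compute the Gram sums: Σt·t = 18, Σt = 2, Σ1 = 5.
And Σt·s = -4, Σs = 14.
So AᵀA·[c₁, c₀]ᵀ = Aᵀs: [[18, 2]; [2, 5]]·[c₁, c₀]ᵀ = [-4, 14]ᵀ.
det = 18·5 − 2² = 86.
c₁ = ((-4)·5 − 2·14)/86 = -24/43; c₀ = (18·14 − 2·(-4))/86 = 130/43.

c₁ = -0.56, c₀ = 3.02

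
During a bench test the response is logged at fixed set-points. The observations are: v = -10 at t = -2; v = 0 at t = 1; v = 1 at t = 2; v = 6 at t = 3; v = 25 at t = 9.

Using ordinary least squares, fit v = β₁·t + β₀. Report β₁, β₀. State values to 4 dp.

XᵀX·[β₁, β₀]ᵀ = Xᵀv reads: 99·β₁ + 13·β₀ = 265;  13·β₁ + 5·β₀ = 22.
(Σt·t = 99, Σt = 13, Σ1 = 5, Σt·v = 265, Σv = 22.)
Eliminating β₀: 5·(row 1) − 13·(row 2) gives 326·β₁ = 5·265 − 13·22 = 1039, so β₁ = 1039/326.
Then β₀ = (22 − 13·(1039/326))/5 = -1267/326.

β₁ = 3.1871, β₀ = -3.8865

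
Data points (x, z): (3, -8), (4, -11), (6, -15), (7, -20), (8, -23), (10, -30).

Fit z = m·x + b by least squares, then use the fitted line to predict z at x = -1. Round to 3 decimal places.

ẑ = 5.120

Entries of MᵀM: Σx·x = 274, Σx = 38, Σ1 = 6.
Right-hand side: Σx·z = -782, Σz = -107.
Determinant 274·6 − 38² = 200.
m = ((-782)·6 − 38·(-107))/200 = -313/100; b = (274·(-107) − 38·(-782))/200 = 199/100.
At x = -1: ẑ = (-313/100)·(-1) + (199/100)·(1) = 128/25.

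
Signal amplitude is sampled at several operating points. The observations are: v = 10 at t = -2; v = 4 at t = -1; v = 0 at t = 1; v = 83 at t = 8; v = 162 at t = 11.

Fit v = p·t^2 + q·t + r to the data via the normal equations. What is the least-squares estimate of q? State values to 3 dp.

Entries of MᵀM: Σt^2·t^2 = 18755, Σt^2·t = 1835, Σt^2 = 191, Σt·t = 191, Σt = 17, Σ1 = 5.
For Mᵀv: Σt^2·v = 24958, Σt·v = 2422, Σv = 259.
So MᵀM·[p, q, r]ᵀ = Mᵀv: [[18755, 1835, 191]; [1835, 191, 17]; [191, 17, 5]]·[p, q, r]ᵀ = [24958, 2422, 259]ᵀ.
Solving the 3×3 system (Gaussian elimination) gives p = 49741/33518, q = -54867/33518, r = 11337/16759.

q = -1.637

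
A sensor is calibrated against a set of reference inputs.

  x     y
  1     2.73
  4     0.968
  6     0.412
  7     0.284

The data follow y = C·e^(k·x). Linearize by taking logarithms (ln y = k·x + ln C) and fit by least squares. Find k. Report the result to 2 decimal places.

k = -0.38

With ln yᵢ as the transformed response and xᵢ as the regressor:
Σx = 18.0000, Σ(x)² = 102.0000, Σln y = -1.1737, Σx·ln y = -13.2577.
Equations: 102.0000·k + 18.0000·ln C = -13.2577;  18.0000·k + 4·ln C = -1.1737.
Slope k = (n·Σx·ln y − Σx·Σln y)/(n·Σ(x)² − (Σx)²) = (4·-13.2577 − 18.0000·-1.1737)/84.0000 = -0.37980; ln C = (Σln y − k·Σx)/n = 1.41568.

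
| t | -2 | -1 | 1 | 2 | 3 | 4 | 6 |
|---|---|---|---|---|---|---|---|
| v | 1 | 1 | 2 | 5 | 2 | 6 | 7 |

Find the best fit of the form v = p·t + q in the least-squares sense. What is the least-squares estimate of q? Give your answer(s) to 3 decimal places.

Entries of MᵀM: Σt·t = 71, Σt = 13, Σ1 = 7.
Right-hand side: Σt·v = 81, Σv = 24.
Normal equations: [[71, 13]; [13, 7]]·[p, q]ᵀ = [81, 24]ᵀ.
det = 71·7 − 13² = 328.
p = (81·7 − 13·24)/328 = 255/328; q = (71·24 − 13·81)/328 = 651/328.

q = 1.985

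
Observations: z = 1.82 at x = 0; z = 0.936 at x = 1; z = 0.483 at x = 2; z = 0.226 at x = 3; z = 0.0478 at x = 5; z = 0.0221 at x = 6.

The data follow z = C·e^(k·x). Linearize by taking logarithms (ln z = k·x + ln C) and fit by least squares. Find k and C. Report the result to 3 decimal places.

k = -0.741, C = 1.967

Let Y = ln z. Fitting Y = k·x + ln C by least squares:
XᵀX = [[75.0000, 17.0000]; [17.0000, 6]], rhs = [-44.0600, -8.5352]ᵀ  (here Σx = 17.0000, Σ(x)² = 75.0000, Σln z = -8.5352, Σx·ln z = -44.0600).
Slope k = (n·Σx·ln z − Σx·Σln z)/(n·Σ(x)² − (Σx)²) = (6·-44.0600 − 17.0000·-8.5352)/161.0000 = -0.74076; ln C = (Σln z − k·Σx)/n = 0.67629, so C = exp(0.67629) = 1.96656.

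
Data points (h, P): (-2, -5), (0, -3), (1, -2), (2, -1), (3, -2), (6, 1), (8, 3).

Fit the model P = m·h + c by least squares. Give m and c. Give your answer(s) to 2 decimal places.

The normal equations are: 118·m + 18·c = 30;  18·m + 7·c = -9.
Eliminating c: 7·(row 1) − 18·(row 2) gives 502·m = 7·30 − 18·(-9) = 372, so m = 186/251.
Then c = ((-9) − 18·(186/251))/7 = -801/251.

m = 0.74, c = -3.19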